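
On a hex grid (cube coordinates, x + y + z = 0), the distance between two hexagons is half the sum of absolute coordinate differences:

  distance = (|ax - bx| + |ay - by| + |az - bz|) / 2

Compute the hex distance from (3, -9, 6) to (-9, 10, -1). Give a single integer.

Answer: 19

Derivation:
|ax - bx| = |3 - (-9)| = 12
|ay - by| = |-9 - 10| = 19
|az - bz| = |6 - (-1)| = 7
distance = (12 + 19 + 7) / 2 = 38 / 2 = 19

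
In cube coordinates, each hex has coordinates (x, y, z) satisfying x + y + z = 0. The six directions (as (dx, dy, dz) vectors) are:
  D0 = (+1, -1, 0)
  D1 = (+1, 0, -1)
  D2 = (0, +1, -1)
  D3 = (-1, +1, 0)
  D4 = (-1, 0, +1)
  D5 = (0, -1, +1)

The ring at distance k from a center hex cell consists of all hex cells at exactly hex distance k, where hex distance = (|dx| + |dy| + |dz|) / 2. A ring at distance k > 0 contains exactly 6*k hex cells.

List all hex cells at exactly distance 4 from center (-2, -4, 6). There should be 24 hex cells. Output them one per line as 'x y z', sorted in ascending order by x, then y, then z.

Walk ring at distance 4 from (-2, -4, 6):
Start at center + D4*4 = (-6, -4, 10)
  hex 0: (-6, -4, 10)
  hex 1: (-5, -5, 10)
  hex 2: (-4, -6, 10)
  hex 3: (-3, -7, 10)
  hex 4: (-2, -8, 10)
  hex 5: (-1, -8, 9)
  hex 6: (0, -8, 8)
  hex 7: (1, -8, 7)
  hex 8: (2, -8, 6)
  hex 9: (2, -7, 5)
  hex 10: (2, -6, 4)
  hex 11: (2, -5, 3)
  hex 12: (2, -4, 2)
  hex 13: (1, -3, 2)
  hex 14: (0, -2, 2)
  hex 15: (-1, -1, 2)
  hex 16: (-2, 0, 2)
  hex 17: (-3, 0, 3)
  hex 18: (-4, 0, 4)
  hex 19: (-5, 0, 5)
  hex 20: (-6, 0, 6)
  hex 21: (-6, -1, 7)
  hex 22: (-6, -2, 8)
  hex 23: (-6, -3, 9)
Sorted: 24 hexes.

Answer: -6 -4 10
-6 -3 9
-6 -2 8
-6 -1 7
-6 0 6
-5 -5 10
-5 0 5
-4 -6 10
-4 0 4
-3 -7 10
-3 0 3
-2 -8 10
-2 0 2
-1 -8 9
-1 -1 2
0 -8 8
0 -2 2
1 -8 7
1 -3 2
2 -8 6
2 -7 5
2 -6 4
2 -5 3
2 -4 2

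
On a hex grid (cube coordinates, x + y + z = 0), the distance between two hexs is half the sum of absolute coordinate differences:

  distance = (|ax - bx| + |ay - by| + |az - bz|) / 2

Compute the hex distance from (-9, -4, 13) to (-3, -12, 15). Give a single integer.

|ax - bx| = |-9 - (-3)| = 6
|ay - by| = |-4 - (-12)| = 8
|az - bz| = |13 - 15| = 2
distance = (6 + 8 + 2) / 2 = 16 / 2 = 8

Answer: 8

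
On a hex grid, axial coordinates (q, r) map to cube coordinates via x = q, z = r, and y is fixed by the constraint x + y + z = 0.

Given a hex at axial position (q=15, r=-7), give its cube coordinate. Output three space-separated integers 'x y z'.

x = q = 15
z = r = -7
y = -x - z = -(15) - (-7) = -8

Answer: 15 -8 -7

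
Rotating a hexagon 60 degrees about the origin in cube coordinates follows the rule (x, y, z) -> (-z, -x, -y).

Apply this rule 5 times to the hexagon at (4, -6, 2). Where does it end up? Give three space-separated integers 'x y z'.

Start: (4, -6, 2)
Step 1: (4, -6, 2) -> (-(2), -(4), -(-6)) = (-2, -4, 6)
Step 2: (-2, -4, 6) -> (-(6), -(-2), -(-4)) = (-6, 2, 4)
Step 3: (-6, 2, 4) -> (-(4), -(-6), -(2)) = (-4, 6, -2)
Step 4: (-4, 6, -2) -> (-(-2), -(-4), -(6)) = (2, 4, -6)
Step 5: (2, 4, -6) -> (-(-6), -(2), -(4)) = (6, -2, -4)

Answer: 6 -2 -4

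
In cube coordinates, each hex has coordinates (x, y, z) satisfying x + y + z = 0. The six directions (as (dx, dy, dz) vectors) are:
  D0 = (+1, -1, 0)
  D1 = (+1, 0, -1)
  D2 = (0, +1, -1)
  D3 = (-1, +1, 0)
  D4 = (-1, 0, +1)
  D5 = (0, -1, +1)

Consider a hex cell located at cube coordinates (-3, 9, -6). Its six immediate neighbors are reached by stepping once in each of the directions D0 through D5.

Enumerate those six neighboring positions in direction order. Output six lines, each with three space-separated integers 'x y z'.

Center: (-3, 9, -6). Add each direction:
  D0: (-3, 9, -6) + (1, -1, 0) = (-2, 8, -6)
  D1: (-3, 9, -6) + (1, 0, -1) = (-2, 9, -7)
  D2: (-3, 9, -6) + (0, 1, -1) = (-3, 10, -7)
  D3: (-3, 9, -6) + (-1, 1, 0) = (-4, 10, -6)
  D4: (-3, 9, -6) + (-1, 0, 1) = (-4, 9, -5)
  D5: (-3, 9, -6) + (0, -1, 1) = (-3, 8, -5)

Answer: -2 8 -6
-2 9 -7
-3 10 -7
-4 10 -6
-4 9 -5
-3 8 -5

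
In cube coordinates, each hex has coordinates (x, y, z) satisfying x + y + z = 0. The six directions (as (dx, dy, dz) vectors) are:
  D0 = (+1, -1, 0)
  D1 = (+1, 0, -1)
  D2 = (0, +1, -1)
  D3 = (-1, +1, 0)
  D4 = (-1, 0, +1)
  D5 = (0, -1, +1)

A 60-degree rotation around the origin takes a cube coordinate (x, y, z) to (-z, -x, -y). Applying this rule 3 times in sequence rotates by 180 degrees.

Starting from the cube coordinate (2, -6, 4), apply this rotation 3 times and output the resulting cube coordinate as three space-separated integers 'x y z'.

Answer: -2 6 -4

Derivation:
Start: (2, -6, 4)
Step 1: (2, -6, 4) -> (-(4), -(2), -(-6)) = (-4, -2, 6)
Step 2: (-4, -2, 6) -> (-(6), -(-4), -(-2)) = (-6, 4, 2)
Step 3: (-6, 4, 2) -> (-(2), -(-6), -(4)) = (-2, 6, -4)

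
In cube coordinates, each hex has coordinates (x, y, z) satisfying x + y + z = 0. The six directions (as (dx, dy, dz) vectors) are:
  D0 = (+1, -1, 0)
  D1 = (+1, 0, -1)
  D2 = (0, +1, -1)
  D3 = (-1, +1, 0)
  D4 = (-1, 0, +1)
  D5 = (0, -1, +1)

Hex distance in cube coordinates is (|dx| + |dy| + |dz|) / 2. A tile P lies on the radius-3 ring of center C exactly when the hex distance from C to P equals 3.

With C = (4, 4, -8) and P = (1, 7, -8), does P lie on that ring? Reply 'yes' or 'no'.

Answer: yes

Derivation:
|px - cx| = |1 - 4| = 3
|py - cy| = |7 - 4| = 3
|pz - cz| = |-8 - (-8)| = 0
distance = (3+3+0)/2 = 6/2 = 3
radius = 3; distance == radius -> yes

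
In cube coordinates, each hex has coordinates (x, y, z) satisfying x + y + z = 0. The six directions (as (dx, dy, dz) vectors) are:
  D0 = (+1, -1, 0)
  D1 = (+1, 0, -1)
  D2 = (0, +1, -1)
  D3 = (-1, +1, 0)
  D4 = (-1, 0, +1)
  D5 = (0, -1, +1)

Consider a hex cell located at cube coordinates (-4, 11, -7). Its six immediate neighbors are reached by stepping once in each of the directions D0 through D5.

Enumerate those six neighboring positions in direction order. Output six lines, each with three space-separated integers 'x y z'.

Center: (-4, 11, -7). Add each direction:
  D0: (-4, 11, -7) + (1, -1, 0) = (-3, 10, -7)
  D1: (-4, 11, -7) + (1, 0, -1) = (-3, 11, -8)
  D2: (-4, 11, -7) + (0, 1, -1) = (-4, 12, -8)
  D3: (-4, 11, -7) + (-1, 1, 0) = (-5, 12, -7)
  D4: (-4, 11, -7) + (-1, 0, 1) = (-5, 11, -6)
  D5: (-4, 11, -7) + (0, -1, 1) = (-4, 10, -6)

Answer: -3 10 -7
-3 11 -8
-4 12 -8
-5 12 -7
-5 11 -6
-4 10 -6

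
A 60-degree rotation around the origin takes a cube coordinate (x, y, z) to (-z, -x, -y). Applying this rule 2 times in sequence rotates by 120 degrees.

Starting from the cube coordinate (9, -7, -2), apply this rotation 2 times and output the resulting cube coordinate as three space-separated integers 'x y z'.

Answer: -7 -2 9

Derivation:
Start: (9, -7, -2)
Step 1: (9, -7, -2) -> (-(-2), -(9), -(-7)) = (2, -9, 7)
Step 2: (2, -9, 7) -> (-(7), -(2), -(-9)) = (-7, -2, 9)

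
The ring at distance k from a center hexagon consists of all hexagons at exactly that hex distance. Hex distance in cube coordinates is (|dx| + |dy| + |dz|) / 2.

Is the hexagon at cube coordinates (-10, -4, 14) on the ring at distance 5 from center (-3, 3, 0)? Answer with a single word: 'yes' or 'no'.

|px - cx| = |-10 - (-3)| = 7
|py - cy| = |-4 - 3| = 7
|pz - cz| = |14 - 0| = 14
distance = (7+7+14)/2 = 28/2 = 14
radius = 5; distance != radius -> no

Answer: no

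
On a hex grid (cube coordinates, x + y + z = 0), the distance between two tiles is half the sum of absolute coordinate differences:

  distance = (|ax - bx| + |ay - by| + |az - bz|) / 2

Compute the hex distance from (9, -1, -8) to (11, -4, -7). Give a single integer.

Answer: 3

Derivation:
|ax - bx| = |9 - 11| = 2
|ay - by| = |-1 - (-4)| = 3
|az - bz| = |-8 - (-7)| = 1
distance = (2 + 3 + 1) / 2 = 6 / 2 = 3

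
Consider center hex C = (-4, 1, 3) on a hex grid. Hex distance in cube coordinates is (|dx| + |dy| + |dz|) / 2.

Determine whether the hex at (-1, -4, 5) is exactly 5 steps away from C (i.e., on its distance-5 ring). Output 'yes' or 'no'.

|px - cx| = |-1 - (-4)| = 3
|py - cy| = |-4 - 1| = 5
|pz - cz| = |5 - 3| = 2
distance = (3+5+2)/2 = 10/2 = 5
radius = 5; distance == radius -> yes

Answer: yes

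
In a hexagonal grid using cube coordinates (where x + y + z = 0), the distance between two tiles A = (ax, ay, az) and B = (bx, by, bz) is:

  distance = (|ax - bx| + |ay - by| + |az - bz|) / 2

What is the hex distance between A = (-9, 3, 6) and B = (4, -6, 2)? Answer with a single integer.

Answer: 13

Derivation:
|ax - bx| = |-9 - 4| = 13
|ay - by| = |3 - (-6)| = 9
|az - bz| = |6 - 2| = 4
distance = (13 + 9 + 4) / 2 = 26 / 2 = 13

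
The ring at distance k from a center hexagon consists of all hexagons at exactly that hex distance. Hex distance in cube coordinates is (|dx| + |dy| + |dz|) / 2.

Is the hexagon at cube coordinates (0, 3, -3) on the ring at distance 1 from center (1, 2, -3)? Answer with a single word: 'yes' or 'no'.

Answer: yes

Derivation:
|px - cx| = |0 - 1| = 1
|py - cy| = |3 - 2| = 1
|pz - cz| = |-3 - (-3)| = 0
distance = (1+1+0)/2 = 2/2 = 1
radius = 1; distance == radius -> yes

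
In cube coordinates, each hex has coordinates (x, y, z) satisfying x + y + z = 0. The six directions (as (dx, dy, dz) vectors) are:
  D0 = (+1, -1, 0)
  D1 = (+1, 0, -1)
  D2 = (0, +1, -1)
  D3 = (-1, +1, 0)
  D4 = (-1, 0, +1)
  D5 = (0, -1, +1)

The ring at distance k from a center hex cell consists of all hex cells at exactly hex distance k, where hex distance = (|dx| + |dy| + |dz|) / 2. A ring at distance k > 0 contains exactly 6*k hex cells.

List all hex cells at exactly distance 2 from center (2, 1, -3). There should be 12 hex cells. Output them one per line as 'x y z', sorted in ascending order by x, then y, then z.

Answer: 0 1 -1
0 2 -2
0 3 -3
1 0 -1
1 3 -4
2 -1 -1
2 3 -5
3 -1 -2
3 2 -5
4 -1 -3
4 0 -4
4 1 -5

Derivation:
Walk ring at distance 2 from (2, 1, -3):
Start at center + D4*2 = (0, 1, -1)
  hex 0: (0, 1, -1)
  hex 1: (1, 0, -1)
  hex 2: (2, -1, -1)
  hex 3: (3, -1, -2)
  hex 4: (4, -1, -3)
  hex 5: (4, 0, -4)
  hex 6: (4, 1, -5)
  hex 7: (3, 2, -5)
  hex 8: (2, 3, -5)
  hex 9: (1, 3, -4)
  hex 10: (0, 3, -3)
  hex 11: (0, 2, -2)
Sorted: 12 hexes.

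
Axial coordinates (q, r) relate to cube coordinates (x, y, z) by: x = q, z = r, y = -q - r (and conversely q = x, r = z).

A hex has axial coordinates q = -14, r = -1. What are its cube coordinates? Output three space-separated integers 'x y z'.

Answer: -14 15 -1

Derivation:
x = q = -14
z = r = -1
y = -x - z = -(-14) - (-1) = 15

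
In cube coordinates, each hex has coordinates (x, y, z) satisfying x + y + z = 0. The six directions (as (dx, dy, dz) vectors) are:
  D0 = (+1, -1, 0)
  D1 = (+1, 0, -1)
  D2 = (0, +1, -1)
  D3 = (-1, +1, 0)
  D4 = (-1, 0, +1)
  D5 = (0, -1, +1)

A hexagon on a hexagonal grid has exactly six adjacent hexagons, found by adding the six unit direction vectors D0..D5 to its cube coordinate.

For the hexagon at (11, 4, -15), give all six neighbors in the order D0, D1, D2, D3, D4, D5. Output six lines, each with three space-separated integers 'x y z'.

Answer: 12 3 -15
12 4 -16
11 5 -16
10 5 -15
10 4 -14
11 3 -14

Derivation:
Center: (11, 4, -15). Add each direction:
  D0: (11, 4, -15) + (1, -1, 0) = (12, 3, -15)
  D1: (11, 4, -15) + (1, 0, -1) = (12, 4, -16)
  D2: (11, 4, -15) + (0, 1, -1) = (11, 5, -16)
  D3: (11, 4, -15) + (-1, 1, 0) = (10, 5, -15)
  D4: (11, 4, -15) + (-1, 0, 1) = (10, 4, -14)
  D5: (11, 4, -15) + (0, -1, 1) = (11, 3, -14)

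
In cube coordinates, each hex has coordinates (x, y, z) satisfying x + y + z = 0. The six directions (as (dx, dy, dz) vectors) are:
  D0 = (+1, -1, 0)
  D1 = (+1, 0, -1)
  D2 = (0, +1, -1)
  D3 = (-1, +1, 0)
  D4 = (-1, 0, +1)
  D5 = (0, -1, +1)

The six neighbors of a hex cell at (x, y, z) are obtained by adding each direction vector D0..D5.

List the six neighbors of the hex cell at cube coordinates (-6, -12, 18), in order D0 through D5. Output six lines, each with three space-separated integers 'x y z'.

Center: (-6, -12, 18). Add each direction:
  D0: (-6, -12, 18) + (1, -1, 0) = (-5, -13, 18)
  D1: (-6, -12, 18) + (1, 0, -1) = (-5, -12, 17)
  D2: (-6, -12, 18) + (0, 1, -1) = (-6, -11, 17)
  D3: (-6, -12, 18) + (-1, 1, 0) = (-7, -11, 18)
  D4: (-6, -12, 18) + (-1, 0, 1) = (-7, -12, 19)
  D5: (-6, -12, 18) + (0, -1, 1) = (-6, -13, 19)

Answer: -5 -13 18
-5 -12 17
-6 -11 17
-7 -11 18
-7 -12 19
-6 -13 19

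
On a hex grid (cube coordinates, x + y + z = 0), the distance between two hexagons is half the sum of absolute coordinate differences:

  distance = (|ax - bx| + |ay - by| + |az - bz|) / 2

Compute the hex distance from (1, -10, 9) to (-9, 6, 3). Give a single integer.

Answer: 16

Derivation:
|ax - bx| = |1 - (-9)| = 10
|ay - by| = |-10 - 6| = 16
|az - bz| = |9 - 3| = 6
distance = (10 + 16 + 6) / 2 = 32 / 2 = 16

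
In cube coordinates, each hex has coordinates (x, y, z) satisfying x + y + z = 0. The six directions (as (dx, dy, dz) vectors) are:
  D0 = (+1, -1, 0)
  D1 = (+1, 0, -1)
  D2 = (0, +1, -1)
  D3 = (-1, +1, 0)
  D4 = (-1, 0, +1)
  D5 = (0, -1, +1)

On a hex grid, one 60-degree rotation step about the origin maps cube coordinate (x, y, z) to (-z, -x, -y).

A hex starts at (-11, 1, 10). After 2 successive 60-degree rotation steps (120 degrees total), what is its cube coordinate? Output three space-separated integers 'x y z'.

Start: (-11, 1, 10)
Step 1: (-11, 1, 10) -> (-(10), -(-11), -(1)) = (-10, 11, -1)
Step 2: (-10, 11, -1) -> (-(-1), -(-10), -(11)) = (1, 10, -11)

Answer: 1 10 -11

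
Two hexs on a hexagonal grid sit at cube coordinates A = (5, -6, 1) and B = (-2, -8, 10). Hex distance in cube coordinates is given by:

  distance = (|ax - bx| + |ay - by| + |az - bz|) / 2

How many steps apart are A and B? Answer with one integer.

Answer: 9

Derivation:
|ax - bx| = |5 - (-2)| = 7
|ay - by| = |-6 - (-8)| = 2
|az - bz| = |1 - 10| = 9
distance = (7 + 2 + 9) / 2 = 18 / 2 = 9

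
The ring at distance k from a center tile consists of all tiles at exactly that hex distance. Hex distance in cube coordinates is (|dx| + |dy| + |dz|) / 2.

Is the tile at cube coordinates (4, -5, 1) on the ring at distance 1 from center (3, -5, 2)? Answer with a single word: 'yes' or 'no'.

|px - cx| = |4 - 3| = 1
|py - cy| = |-5 - (-5)| = 0
|pz - cz| = |1 - 2| = 1
distance = (1+0+1)/2 = 2/2 = 1
radius = 1; distance == radius -> yes

Answer: yes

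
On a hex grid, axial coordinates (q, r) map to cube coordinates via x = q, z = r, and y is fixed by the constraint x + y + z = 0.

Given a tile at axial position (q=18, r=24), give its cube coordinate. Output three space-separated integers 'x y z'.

Answer: 18 -42 24

Derivation:
x = q = 18
z = r = 24
y = -x - z = -(18) - (24) = -42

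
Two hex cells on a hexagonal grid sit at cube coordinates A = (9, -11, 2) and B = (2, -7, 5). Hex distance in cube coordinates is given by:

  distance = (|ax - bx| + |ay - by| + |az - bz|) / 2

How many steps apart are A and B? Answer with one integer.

|ax - bx| = |9 - 2| = 7
|ay - by| = |-11 - (-7)| = 4
|az - bz| = |2 - 5| = 3
distance = (7 + 4 + 3) / 2 = 14 / 2 = 7

Answer: 7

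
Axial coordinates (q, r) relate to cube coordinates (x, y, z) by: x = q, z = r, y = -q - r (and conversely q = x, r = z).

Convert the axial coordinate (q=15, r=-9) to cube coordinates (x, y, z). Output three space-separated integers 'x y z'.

x = q = 15
z = r = -9
y = -x - z = -(15) - (-9) = -6

Answer: 15 -6 -9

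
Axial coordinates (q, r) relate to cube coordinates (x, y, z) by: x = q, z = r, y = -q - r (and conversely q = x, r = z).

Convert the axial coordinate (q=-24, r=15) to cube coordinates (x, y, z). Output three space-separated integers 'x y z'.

x = q = -24
z = r = 15
y = -x - z = -(-24) - (15) = 9

Answer: -24 9 15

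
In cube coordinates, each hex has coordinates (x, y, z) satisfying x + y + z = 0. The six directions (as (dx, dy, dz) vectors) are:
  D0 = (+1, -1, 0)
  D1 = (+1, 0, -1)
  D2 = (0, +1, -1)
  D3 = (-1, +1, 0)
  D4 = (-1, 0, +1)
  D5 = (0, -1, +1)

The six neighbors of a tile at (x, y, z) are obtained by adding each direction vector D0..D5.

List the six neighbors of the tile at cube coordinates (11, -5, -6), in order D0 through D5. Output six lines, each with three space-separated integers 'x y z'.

Answer: 12 -6 -6
12 -5 -7
11 -4 -7
10 -4 -6
10 -5 -5
11 -6 -5

Derivation:
Center: (11, -5, -6). Add each direction:
  D0: (11, -5, -6) + (1, -1, 0) = (12, -6, -6)
  D1: (11, -5, -6) + (1, 0, -1) = (12, -5, -7)
  D2: (11, -5, -6) + (0, 1, -1) = (11, -4, -7)
  D3: (11, -5, -6) + (-1, 1, 0) = (10, -4, -6)
  D4: (11, -5, -6) + (-1, 0, 1) = (10, -5, -5)
  D5: (11, -5, -6) + (0, -1, 1) = (11, -6, -5)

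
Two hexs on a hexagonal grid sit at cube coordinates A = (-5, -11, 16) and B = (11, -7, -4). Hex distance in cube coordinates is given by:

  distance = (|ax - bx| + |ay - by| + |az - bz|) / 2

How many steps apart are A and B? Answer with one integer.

|ax - bx| = |-5 - 11| = 16
|ay - by| = |-11 - (-7)| = 4
|az - bz| = |16 - (-4)| = 20
distance = (16 + 4 + 20) / 2 = 40 / 2 = 20

Answer: 20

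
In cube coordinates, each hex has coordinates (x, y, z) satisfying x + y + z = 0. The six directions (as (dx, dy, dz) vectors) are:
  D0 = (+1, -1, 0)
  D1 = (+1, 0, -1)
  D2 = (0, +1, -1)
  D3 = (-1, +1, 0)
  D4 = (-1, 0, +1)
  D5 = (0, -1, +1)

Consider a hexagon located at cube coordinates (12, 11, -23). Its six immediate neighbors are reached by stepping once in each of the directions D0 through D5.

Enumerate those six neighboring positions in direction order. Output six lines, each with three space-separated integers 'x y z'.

Answer: 13 10 -23
13 11 -24
12 12 -24
11 12 -23
11 11 -22
12 10 -22

Derivation:
Center: (12, 11, -23). Add each direction:
  D0: (12, 11, -23) + (1, -1, 0) = (13, 10, -23)
  D1: (12, 11, -23) + (1, 0, -1) = (13, 11, -24)
  D2: (12, 11, -23) + (0, 1, -1) = (12, 12, -24)
  D3: (12, 11, -23) + (-1, 1, 0) = (11, 12, -23)
  D4: (12, 11, -23) + (-1, 0, 1) = (11, 11, -22)
  D5: (12, 11, -23) + (0, -1, 1) = (12, 10, -22)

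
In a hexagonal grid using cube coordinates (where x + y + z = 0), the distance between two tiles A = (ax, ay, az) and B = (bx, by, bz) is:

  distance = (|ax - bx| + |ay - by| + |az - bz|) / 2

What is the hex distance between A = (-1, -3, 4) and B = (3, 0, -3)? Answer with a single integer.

Answer: 7

Derivation:
|ax - bx| = |-1 - 3| = 4
|ay - by| = |-3 - 0| = 3
|az - bz| = |4 - (-3)| = 7
distance = (4 + 3 + 7) / 2 = 14 / 2 = 7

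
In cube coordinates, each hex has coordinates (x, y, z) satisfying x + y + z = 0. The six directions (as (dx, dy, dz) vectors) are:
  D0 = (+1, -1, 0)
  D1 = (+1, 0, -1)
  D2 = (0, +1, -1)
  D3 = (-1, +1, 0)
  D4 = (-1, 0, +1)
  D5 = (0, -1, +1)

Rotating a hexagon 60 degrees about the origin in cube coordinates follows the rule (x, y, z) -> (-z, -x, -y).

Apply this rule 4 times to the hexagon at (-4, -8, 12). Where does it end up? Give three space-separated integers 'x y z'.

Answer: 12 -4 -8

Derivation:
Start: (-4, -8, 12)
Step 1: (-4, -8, 12) -> (-(12), -(-4), -(-8)) = (-12, 4, 8)
Step 2: (-12, 4, 8) -> (-(8), -(-12), -(4)) = (-8, 12, -4)
Step 3: (-8, 12, -4) -> (-(-4), -(-8), -(12)) = (4, 8, -12)
Step 4: (4, 8, -12) -> (-(-12), -(4), -(8)) = (12, -4, -8)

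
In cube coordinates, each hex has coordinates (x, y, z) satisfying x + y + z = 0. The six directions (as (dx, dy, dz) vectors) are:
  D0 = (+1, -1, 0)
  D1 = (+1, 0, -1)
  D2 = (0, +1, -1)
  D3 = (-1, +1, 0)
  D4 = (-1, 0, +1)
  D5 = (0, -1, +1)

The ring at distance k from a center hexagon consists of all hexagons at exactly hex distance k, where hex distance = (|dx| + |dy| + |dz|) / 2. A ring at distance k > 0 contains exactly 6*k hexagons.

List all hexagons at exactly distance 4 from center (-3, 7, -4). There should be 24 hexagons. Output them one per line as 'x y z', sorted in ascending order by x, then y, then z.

Walk ring at distance 4 from (-3, 7, -4):
Start at center + D4*4 = (-7, 7, 0)
  hex 0: (-7, 7, 0)
  hex 1: (-6, 6, 0)
  hex 2: (-5, 5, 0)
  hex 3: (-4, 4, 0)
  hex 4: (-3, 3, 0)
  hex 5: (-2, 3, -1)
  hex 6: (-1, 3, -2)
  hex 7: (0, 3, -3)
  hex 8: (1, 3, -4)
  hex 9: (1, 4, -5)
  hex 10: (1, 5, -6)
  hex 11: (1, 6, -7)
  hex 12: (1, 7, -8)
  hex 13: (0, 8, -8)
  hex 14: (-1, 9, -8)
  hex 15: (-2, 10, -8)
  hex 16: (-3, 11, -8)
  hex 17: (-4, 11, -7)
  hex 18: (-5, 11, -6)
  hex 19: (-6, 11, -5)
  hex 20: (-7, 11, -4)
  hex 21: (-7, 10, -3)
  hex 22: (-7, 9, -2)
  hex 23: (-7, 8, -1)
Sorted: 24 hexes.

Answer: -7 7 0
-7 8 -1
-7 9 -2
-7 10 -3
-7 11 -4
-6 6 0
-6 11 -5
-5 5 0
-5 11 -6
-4 4 0
-4 11 -7
-3 3 0
-3 11 -8
-2 3 -1
-2 10 -8
-1 3 -2
-1 9 -8
0 3 -3
0 8 -8
1 3 -4
1 4 -5
1 5 -6
1 6 -7
1 7 -8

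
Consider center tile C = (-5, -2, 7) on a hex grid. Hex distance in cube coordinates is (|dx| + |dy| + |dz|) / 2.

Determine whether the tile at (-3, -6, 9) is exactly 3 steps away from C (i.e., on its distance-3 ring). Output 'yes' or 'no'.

Answer: no

Derivation:
|px - cx| = |-3 - (-5)| = 2
|py - cy| = |-6 - (-2)| = 4
|pz - cz| = |9 - 7| = 2
distance = (2+4+2)/2 = 8/2 = 4
radius = 3; distance != radius -> no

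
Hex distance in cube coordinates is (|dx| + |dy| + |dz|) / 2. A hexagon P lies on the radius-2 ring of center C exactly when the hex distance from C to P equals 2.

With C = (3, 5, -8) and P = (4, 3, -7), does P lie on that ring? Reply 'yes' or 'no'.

|px - cx| = |4 - 3| = 1
|py - cy| = |3 - 5| = 2
|pz - cz| = |-7 - (-8)| = 1
distance = (1+2+1)/2 = 4/2 = 2
radius = 2; distance == radius -> yes

Answer: yes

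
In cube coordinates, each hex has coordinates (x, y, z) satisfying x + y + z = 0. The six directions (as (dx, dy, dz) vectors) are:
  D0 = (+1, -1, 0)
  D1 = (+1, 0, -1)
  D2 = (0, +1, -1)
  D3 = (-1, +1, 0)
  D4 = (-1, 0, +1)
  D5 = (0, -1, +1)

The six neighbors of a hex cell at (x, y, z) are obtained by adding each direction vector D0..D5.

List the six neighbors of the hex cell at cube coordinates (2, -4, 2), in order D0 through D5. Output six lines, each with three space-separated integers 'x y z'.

Answer: 3 -5 2
3 -4 1
2 -3 1
1 -3 2
1 -4 3
2 -5 3

Derivation:
Center: (2, -4, 2). Add each direction:
  D0: (2, -4, 2) + (1, -1, 0) = (3, -5, 2)
  D1: (2, -4, 2) + (1, 0, -1) = (3, -4, 1)
  D2: (2, -4, 2) + (0, 1, -1) = (2, -3, 1)
  D3: (2, -4, 2) + (-1, 1, 0) = (1, -3, 2)
  D4: (2, -4, 2) + (-1, 0, 1) = (1, -4, 3)
  D5: (2, -4, 2) + (0, -1, 1) = (2, -5, 3)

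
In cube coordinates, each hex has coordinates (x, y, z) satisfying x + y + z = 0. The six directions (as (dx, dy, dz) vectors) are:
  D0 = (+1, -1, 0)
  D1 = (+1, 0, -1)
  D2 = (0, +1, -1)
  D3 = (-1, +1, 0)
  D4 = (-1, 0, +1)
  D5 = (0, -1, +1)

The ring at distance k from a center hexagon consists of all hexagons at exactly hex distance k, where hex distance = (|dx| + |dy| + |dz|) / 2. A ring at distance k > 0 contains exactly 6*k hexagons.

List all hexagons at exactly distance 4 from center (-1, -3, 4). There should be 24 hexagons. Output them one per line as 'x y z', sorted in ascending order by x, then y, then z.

Walk ring at distance 4 from (-1, -3, 4):
Start at center + D4*4 = (-5, -3, 8)
  hex 0: (-5, -3, 8)
  hex 1: (-4, -4, 8)
  hex 2: (-3, -5, 8)
  hex 3: (-2, -6, 8)
  hex 4: (-1, -7, 8)
  hex 5: (0, -7, 7)
  hex 6: (1, -7, 6)
  hex 7: (2, -7, 5)
  hex 8: (3, -7, 4)
  hex 9: (3, -6, 3)
  hex 10: (3, -5, 2)
  hex 11: (3, -4, 1)
  hex 12: (3, -3, 0)
  hex 13: (2, -2, 0)
  hex 14: (1, -1, 0)
  hex 15: (0, 0, 0)
  hex 16: (-1, 1, 0)
  hex 17: (-2, 1, 1)
  hex 18: (-3, 1, 2)
  hex 19: (-4, 1, 3)
  hex 20: (-5, 1, 4)
  hex 21: (-5, 0, 5)
  hex 22: (-5, -1, 6)
  hex 23: (-5, -2, 7)
Sorted: 24 hexes.

Answer: -5 -3 8
-5 -2 7
-5 -1 6
-5 0 5
-5 1 4
-4 -4 8
-4 1 3
-3 -5 8
-3 1 2
-2 -6 8
-2 1 1
-1 -7 8
-1 1 0
0 -7 7
0 0 0
1 -7 6
1 -1 0
2 -7 5
2 -2 0
3 -7 4
3 -6 3
3 -5 2
3 -4 1
3 -3 0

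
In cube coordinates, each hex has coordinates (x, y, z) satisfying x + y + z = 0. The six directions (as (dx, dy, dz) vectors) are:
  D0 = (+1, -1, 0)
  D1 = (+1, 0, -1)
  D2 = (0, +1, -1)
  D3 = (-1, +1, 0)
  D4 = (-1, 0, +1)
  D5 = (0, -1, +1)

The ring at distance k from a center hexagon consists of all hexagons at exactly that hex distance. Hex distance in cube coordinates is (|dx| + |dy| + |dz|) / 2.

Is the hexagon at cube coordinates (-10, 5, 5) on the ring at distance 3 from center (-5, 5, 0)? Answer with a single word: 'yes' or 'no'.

|px - cx| = |-10 - (-5)| = 5
|py - cy| = |5 - 5| = 0
|pz - cz| = |5 - 0| = 5
distance = (5+0+5)/2 = 10/2 = 5
radius = 3; distance != radius -> no

Answer: no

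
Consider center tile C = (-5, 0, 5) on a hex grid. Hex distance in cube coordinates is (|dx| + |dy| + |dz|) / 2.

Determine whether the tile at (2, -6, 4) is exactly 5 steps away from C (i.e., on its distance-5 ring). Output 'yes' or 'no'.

|px - cx| = |2 - (-5)| = 7
|py - cy| = |-6 - 0| = 6
|pz - cz| = |4 - 5| = 1
distance = (7+6+1)/2 = 14/2 = 7
radius = 5; distance != radius -> no

Answer: no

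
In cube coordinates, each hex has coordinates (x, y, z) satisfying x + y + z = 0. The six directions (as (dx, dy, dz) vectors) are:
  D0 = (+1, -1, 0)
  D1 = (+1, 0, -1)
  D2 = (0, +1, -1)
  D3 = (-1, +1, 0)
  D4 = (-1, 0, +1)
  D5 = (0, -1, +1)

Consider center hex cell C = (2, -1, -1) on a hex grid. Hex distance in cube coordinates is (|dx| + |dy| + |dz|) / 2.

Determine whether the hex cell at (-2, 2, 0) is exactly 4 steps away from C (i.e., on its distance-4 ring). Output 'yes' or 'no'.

|px - cx| = |-2 - 2| = 4
|py - cy| = |2 - (-1)| = 3
|pz - cz| = |0 - (-1)| = 1
distance = (4+3+1)/2 = 8/2 = 4
radius = 4; distance == radius -> yes

Answer: yes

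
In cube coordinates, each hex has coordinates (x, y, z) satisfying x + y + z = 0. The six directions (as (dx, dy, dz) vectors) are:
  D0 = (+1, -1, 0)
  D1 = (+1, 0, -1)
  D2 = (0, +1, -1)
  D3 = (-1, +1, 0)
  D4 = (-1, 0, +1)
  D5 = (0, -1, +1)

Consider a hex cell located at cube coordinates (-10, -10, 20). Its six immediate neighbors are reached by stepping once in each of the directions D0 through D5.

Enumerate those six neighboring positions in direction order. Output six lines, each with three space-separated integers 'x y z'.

Center: (-10, -10, 20). Add each direction:
  D0: (-10, -10, 20) + (1, -1, 0) = (-9, -11, 20)
  D1: (-10, -10, 20) + (1, 0, -1) = (-9, -10, 19)
  D2: (-10, -10, 20) + (0, 1, -1) = (-10, -9, 19)
  D3: (-10, -10, 20) + (-1, 1, 0) = (-11, -9, 20)
  D4: (-10, -10, 20) + (-1, 0, 1) = (-11, -10, 21)
  D5: (-10, -10, 20) + (0, -1, 1) = (-10, -11, 21)

Answer: -9 -11 20
-9 -10 19
-10 -9 19
-11 -9 20
-11 -10 21
-10 -11 21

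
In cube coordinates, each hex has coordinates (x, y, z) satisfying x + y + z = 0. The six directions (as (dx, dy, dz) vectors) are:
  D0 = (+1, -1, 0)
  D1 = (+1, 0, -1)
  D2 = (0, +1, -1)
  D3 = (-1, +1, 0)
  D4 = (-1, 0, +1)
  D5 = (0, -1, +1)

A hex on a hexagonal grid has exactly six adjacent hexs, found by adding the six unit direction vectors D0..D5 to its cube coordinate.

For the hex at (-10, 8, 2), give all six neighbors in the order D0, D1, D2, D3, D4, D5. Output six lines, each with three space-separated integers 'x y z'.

Center: (-10, 8, 2). Add each direction:
  D0: (-10, 8, 2) + (1, -1, 0) = (-9, 7, 2)
  D1: (-10, 8, 2) + (1, 0, -1) = (-9, 8, 1)
  D2: (-10, 8, 2) + (0, 1, -1) = (-10, 9, 1)
  D3: (-10, 8, 2) + (-1, 1, 0) = (-11, 9, 2)
  D4: (-10, 8, 2) + (-1, 0, 1) = (-11, 8, 3)
  D5: (-10, 8, 2) + (0, -1, 1) = (-10, 7, 3)

Answer: -9 7 2
-9 8 1
-10 9 1
-11 9 2
-11 8 3
-10 7 3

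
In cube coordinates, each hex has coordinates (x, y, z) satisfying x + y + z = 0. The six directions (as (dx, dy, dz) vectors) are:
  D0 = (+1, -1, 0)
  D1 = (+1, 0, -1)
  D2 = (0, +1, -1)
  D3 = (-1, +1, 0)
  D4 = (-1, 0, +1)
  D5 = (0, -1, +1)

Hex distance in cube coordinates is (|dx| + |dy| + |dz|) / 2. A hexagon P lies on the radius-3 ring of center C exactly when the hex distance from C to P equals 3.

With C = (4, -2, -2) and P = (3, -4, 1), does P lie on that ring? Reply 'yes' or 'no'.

|px - cx| = |3 - 4| = 1
|py - cy| = |-4 - (-2)| = 2
|pz - cz| = |1 - (-2)| = 3
distance = (1+2+3)/2 = 6/2 = 3
radius = 3; distance == radius -> yes

Answer: yes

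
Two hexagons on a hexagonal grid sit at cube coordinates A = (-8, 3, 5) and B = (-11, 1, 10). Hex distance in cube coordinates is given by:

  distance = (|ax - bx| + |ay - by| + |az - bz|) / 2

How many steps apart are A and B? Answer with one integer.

|ax - bx| = |-8 - (-11)| = 3
|ay - by| = |3 - 1| = 2
|az - bz| = |5 - 10| = 5
distance = (3 + 2 + 5) / 2 = 10 / 2 = 5

Answer: 5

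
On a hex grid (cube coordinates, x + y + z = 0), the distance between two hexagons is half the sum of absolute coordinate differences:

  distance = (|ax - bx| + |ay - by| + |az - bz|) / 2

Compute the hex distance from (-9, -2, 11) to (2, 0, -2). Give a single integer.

|ax - bx| = |-9 - 2| = 11
|ay - by| = |-2 - 0| = 2
|az - bz| = |11 - (-2)| = 13
distance = (11 + 2 + 13) / 2 = 26 / 2 = 13

Answer: 13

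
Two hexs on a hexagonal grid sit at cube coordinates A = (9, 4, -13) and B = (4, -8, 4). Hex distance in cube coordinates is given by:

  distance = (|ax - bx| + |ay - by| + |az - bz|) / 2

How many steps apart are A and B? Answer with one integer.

Answer: 17

Derivation:
|ax - bx| = |9 - 4| = 5
|ay - by| = |4 - (-8)| = 12
|az - bz| = |-13 - 4| = 17
distance = (5 + 12 + 17) / 2 = 34 / 2 = 17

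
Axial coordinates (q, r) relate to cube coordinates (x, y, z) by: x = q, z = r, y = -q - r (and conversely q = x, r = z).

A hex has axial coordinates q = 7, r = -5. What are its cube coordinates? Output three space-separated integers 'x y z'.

Answer: 7 -2 -5

Derivation:
x = q = 7
z = r = -5
y = -x - z = -(7) - (-5) = -2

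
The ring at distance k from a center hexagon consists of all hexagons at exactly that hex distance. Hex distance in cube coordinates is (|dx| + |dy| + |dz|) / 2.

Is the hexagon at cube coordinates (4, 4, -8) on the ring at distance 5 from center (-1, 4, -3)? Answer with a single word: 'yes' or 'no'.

Answer: yes

Derivation:
|px - cx| = |4 - (-1)| = 5
|py - cy| = |4 - 4| = 0
|pz - cz| = |-8 - (-3)| = 5
distance = (5+0+5)/2 = 10/2 = 5
radius = 5; distance == radius -> yes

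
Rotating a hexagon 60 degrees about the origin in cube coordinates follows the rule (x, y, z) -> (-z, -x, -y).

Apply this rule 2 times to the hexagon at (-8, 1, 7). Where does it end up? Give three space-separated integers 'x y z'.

Answer: 1 7 -8

Derivation:
Start: (-8, 1, 7)
Step 1: (-8, 1, 7) -> (-(7), -(-8), -(1)) = (-7, 8, -1)
Step 2: (-7, 8, -1) -> (-(-1), -(-7), -(8)) = (1, 7, -8)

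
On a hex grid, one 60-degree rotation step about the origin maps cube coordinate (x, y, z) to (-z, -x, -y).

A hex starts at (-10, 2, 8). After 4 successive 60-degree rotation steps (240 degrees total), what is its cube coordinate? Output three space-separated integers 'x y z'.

Answer: 8 -10 2

Derivation:
Start: (-10, 2, 8)
Step 1: (-10, 2, 8) -> (-(8), -(-10), -(2)) = (-8, 10, -2)
Step 2: (-8, 10, -2) -> (-(-2), -(-8), -(10)) = (2, 8, -10)
Step 3: (2, 8, -10) -> (-(-10), -(2), -(8)) = (10, -2, -8)
Step 4: (10, -2, -8) -> (-(-8), -(10), -(-2)) = (8, -10, 2)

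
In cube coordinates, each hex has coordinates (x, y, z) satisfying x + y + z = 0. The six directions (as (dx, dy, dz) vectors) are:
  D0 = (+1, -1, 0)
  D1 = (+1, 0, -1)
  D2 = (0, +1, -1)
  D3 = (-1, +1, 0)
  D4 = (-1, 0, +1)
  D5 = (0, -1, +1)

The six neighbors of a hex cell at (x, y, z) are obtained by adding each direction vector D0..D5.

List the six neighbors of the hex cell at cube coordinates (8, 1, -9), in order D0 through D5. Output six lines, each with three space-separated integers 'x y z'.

Center: (8, 1, -9). Add each direction:
  D0: (8, 1, -9) + (1, -1, 0) = (9, 0, -9)
  D1: (8, 1, -9) + (1, 0, -1) = (9, 1, -10)
  D2: (8, 1, -9) + (0, 1, -1) = (8, 2, -10)
  D3: (8, 1, -9) + (-1, 1, 0) = (7, 2, -9)
  D4: (8, 1, -9) + (-1, 0, 1) = (7, 1, -8)
  D5: (8, 1, -9) + (0, -1, 1) = (8, 0, -8)

Answer: 9 0 -9
9 1 -10
8 2 -10
7 2 -9
7 1 -8
8 0 -8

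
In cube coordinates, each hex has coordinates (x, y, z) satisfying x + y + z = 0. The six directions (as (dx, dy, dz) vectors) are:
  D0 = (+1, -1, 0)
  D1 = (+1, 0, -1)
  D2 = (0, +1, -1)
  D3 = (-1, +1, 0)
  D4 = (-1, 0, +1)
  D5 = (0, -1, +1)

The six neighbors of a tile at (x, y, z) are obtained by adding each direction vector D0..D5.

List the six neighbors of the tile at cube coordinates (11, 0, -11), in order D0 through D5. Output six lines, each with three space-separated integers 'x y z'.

Center: (11, 0, -11). Add each direction:
  D0: (11, 0, -11) + (1, -1, 0) = (12, -1, -11)
  D1: (11, 0, -11) + (1, 0, -1) = (12, 0, -12)
  D2: (11, 0, -11) + (0, 1, -1) = (11, 1, -12)
  D3: (11, 0, -11) + (-1, 1, 0) = (10, 1, -11)
  D4: (11, 0, -11) + (-1, 0, 1) = (10, 0, -10)
  D5: (11, 0, -11) + (0, -1, 1) = (11, -1, -10)

Answer: 12 -1 -11
12 0 -12
11 1 -12
10 1 -11
10 0 -10
11 -1 -10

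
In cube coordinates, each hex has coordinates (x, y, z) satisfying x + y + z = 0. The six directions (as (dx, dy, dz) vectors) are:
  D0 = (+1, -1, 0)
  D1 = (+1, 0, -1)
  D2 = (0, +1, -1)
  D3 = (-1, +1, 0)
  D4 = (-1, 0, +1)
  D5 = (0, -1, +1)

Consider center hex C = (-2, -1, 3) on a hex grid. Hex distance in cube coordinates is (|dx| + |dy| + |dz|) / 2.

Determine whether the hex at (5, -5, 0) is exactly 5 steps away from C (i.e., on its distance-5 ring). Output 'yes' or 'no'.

|px - cx| = |5 - (-2)| = 7
|py - cy| = |-5 - (-1)| = 4
|pz - cz| = |0 - 3| = 3
distance = (7+4+3)/2 = 14/2 = 7
radius = 5; distance != radius -> no

Answer: no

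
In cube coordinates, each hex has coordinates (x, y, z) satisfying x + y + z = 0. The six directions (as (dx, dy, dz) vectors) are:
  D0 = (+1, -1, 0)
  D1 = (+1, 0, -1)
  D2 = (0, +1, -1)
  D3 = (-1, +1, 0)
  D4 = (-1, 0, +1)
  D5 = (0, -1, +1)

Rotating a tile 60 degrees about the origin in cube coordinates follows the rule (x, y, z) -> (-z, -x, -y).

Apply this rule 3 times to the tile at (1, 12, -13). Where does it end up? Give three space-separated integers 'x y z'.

Answer: -1 -12 13

Derivation:
Start: (1, 12, -13)
Step 1: (1, 12, -13) -> (-(-13), -(1), -(12)) = (13, -1, -12)
Step 2: (13, -1, -12) -> (-(-12), -(13), -(-1)) = (12, -13, 1)
Step 3: (12, -13, 1) -> (-(1), -(12), -(-13)) = (-1, -12, 13)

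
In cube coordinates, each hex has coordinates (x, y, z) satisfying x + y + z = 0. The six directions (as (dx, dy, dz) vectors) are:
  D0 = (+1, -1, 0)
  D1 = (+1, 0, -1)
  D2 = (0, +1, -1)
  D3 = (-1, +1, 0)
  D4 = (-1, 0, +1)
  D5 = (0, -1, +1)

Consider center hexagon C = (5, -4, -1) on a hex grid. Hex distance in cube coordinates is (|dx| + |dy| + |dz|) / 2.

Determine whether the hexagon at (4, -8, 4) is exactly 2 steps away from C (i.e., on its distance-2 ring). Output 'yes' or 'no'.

Answer: no

Derivation:
|px - cx| = |4 - 5| = 1
|py - cy| = |-8 - (-4)| = 4
|pz - cz| = |4 - (-1)| = 5
distance = (1+4+5)/2 = 10/2 = 5
radius = 2; distance != radius -> no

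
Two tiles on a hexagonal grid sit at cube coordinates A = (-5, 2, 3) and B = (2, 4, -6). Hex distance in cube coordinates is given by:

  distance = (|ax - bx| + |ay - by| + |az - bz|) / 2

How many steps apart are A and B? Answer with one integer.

|ax - bx| = |-5 - 2| = 7
|ay - by| = |2 - 4| = 2
|az - bz| = |3 - (-6)| = 9
distance = (7 + 2 + 9) / 2 = 18 / 2 = 9

Answer: 9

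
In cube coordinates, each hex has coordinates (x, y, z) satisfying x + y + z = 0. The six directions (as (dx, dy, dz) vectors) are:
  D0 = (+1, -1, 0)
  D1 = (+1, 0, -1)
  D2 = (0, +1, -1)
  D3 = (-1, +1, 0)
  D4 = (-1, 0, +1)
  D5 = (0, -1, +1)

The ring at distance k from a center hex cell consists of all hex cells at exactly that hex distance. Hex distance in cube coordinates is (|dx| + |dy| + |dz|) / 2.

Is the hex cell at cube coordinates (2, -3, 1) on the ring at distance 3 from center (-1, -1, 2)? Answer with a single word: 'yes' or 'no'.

Answer: yes

Derivation:
|px - cx| = |2 - (-1)| = 3
|py - cy| = |-3 - (-1)| = 2
|pz - cz| = |1 - 2| = 1
distance = (3+2+1)/2 = 6/2 = 3
radius = 3; distance == radius -> yes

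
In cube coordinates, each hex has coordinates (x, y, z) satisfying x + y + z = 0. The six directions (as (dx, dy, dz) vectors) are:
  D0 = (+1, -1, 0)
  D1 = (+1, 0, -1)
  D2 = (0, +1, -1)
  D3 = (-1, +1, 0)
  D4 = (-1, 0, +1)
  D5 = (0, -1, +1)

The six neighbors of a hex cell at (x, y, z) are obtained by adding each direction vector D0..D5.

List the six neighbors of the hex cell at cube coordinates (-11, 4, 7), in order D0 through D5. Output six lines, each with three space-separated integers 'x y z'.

Center: (-11, 4, 7). Add each direction:
  D0: (-11, 4, 7) + (1, -1, 0) = (-10, 3, 7)
  D1: (-11, 4, 7) + (1, 0, -1) = (-10, 4, 6)
  D2: (-11, 4, 7) + (0, 1, -1) = (-11, 5, 6)
  D3: (-11, 4, 7) + (-1, 1, 0) = (-12, 5, 7)
  D4: (-11, 4, 7) + (-1, 0, 1) = (-12, 4, 8)
  D5: (-11, 4, 7) + (0, -1, 1) = (-11, 3, 8)

Answer: -10 3 7
-10 4 6
-11 5 6
-12 5 7
-12 4 8
-11 3 8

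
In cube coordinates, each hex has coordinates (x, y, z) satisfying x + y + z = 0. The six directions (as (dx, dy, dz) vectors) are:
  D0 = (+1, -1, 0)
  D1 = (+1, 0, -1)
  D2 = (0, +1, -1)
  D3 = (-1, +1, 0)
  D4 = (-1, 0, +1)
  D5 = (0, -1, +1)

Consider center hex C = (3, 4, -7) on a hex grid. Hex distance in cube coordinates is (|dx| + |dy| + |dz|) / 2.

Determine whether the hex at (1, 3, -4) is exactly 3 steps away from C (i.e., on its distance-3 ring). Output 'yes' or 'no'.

Answer: yes

Derivation:
|px - cx| = |1 - 3| = 2
|py - cy| = |3 - 4| = 1
|pz - cz| = |-4 - (-7)| = 3
distance = (2+1+3)/2 = 6/2 = 3
radius = 3; distance == radius -> yes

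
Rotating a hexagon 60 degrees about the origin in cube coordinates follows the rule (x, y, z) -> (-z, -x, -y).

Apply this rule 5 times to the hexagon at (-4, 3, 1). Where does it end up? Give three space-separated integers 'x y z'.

Answer: -3 -1 4

Derivation:
Start: (-4, 3, 1)
Step 1: (-4, 3, 1) -> (-(1), -(-4), -(3)) = (-1, 4, -3)
Step 2: (-1, 4, -3) -> (-(-3), -(-1), -(4)) = (3, 1, -4)
Step 3: (3, 1, -4) -> (-(-4), -(3), -(1)) = (4, -3, -1)
Step 4: (4, -3, -1) -> (-(-1), -(4), -(-3)) = (1, -4, 3)
Step 5: (1, -4, 3) -> (-(3), -(1), -(-4)) = (-3, -1, 4)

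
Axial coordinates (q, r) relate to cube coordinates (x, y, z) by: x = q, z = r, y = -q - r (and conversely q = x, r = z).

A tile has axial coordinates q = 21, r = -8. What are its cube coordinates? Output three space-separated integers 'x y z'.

Answer: 21 -13 -8

Derivation:
x = q = 21
z = r = -8
y = -x - z = -(21) - (-8) = -13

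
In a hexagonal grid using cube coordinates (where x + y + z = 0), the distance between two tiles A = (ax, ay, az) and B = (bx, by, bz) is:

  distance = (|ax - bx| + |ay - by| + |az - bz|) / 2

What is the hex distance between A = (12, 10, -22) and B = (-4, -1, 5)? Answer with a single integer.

|ax - bx| = |12 - (-4)| = 16
|ay - by| = |10 - (-1)| = 11
|az - bz| = |-22 - 5| = 27
distance = (16 + 11 + 27) / 2 = 54 / 2 = 27

Answer: 27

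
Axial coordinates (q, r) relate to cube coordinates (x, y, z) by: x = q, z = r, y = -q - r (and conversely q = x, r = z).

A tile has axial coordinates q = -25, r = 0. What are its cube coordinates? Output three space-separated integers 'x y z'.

x = q = -25
z = r = 0
y = -x - z = -(-25) - (0) = 25

Answer: -25 25 0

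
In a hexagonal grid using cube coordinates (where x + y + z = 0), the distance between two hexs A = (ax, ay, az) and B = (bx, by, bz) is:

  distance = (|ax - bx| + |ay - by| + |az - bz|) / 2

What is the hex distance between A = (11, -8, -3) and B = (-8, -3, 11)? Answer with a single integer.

|ax - bx| = |11 - (-8)| = 19
|ay - by| = |-8 - (-3)| = 5
|az - bz| = |-3 - 11| = 14
distance = (19 + 5 + 14) / 2 = 38 / 2 = 19

Answer: 19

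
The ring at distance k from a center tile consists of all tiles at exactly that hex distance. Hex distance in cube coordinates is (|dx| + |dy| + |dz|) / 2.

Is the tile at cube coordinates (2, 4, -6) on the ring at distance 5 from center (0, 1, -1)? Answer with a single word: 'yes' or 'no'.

Answer: yes

Derivation:
|px - cx| = |2 - 0| = 2
|py - cy| = |4 - 1| = 3
|pz - cz| = |-6 - (-1)| = 5
distance = (2+3+5)/2 = 10/2 = 5
radius = 5; distance == radius -> yes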